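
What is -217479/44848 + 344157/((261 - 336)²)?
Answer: 4737144587/84090000 ≈ 56.334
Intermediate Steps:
-217479/44848 + 344157/((261 - 336)²) = -217479*1/44848 + 344157/((-75)²) = -217479/44848 + 344157/5625 = -217479/44848 + 344157*(1/5625) = -217479/44848 + 114719/1875 = 4737144587/84090000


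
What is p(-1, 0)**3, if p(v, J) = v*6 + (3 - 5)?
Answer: -512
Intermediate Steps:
p(v, J) = -2 + 6*v (p(v, J) = 6*v - 2 = -2 + 6*v)
p(-1, 0)**3 = (-2 + 6*(-1))**3 = (-2 - 6)**3 = (-8)**3 = -512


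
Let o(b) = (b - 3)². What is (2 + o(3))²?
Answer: 4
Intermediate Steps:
o(b) = (-3 + b)²
(2 + o(3))² = (2 + (-3 + 3)²)² = (2 + 0²)² = (2 + 0)² = 2² = 4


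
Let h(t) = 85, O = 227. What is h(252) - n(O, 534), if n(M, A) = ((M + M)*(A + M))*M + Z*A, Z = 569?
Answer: -78730899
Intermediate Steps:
n(M, A) = 569*A + 2*M**2*(A + M) (n(M, A) = ((M + M)*(A + M))*M + 569*A = ((2*M)*(A + M))*M + 569*A = (2*M*(A + M))*M + 569*A = 2*M**2*(A + M) + 569*A = 569*A + 2*M**2*(A + M))
h(252) - n(O, 534) = 85 - (2*227**3 + 569*534 + 2*534*227**2) = 85 - (2*11697083 + 303846 + 2*534*51529) = 85 - (23394166 + 303846 + 55032972) = 85 - 1*78730984 = 85 - 78730984 = -78730899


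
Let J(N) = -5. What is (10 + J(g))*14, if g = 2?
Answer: 70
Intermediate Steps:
(10 + J(g))*14 = (10 - 5)*14 = 5*14 = 70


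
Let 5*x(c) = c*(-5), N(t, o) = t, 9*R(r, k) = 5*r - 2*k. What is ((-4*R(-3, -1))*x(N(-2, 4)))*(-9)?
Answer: -104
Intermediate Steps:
R(r, k) = -2*k/9 + 5*r/9 (R(r, k) = (5*r - 2*k)/9 = (-2*k + 5*r)/9 = -2*k/9 + 5*r/9)
x(c) = -c (x(c) = (c*(-5))/5 = (-5*c)/5 = -c)
((-4*R(-3, -1))*x(N(-2, 4)))*(-9) = ((-4*(-2/9*(-1) + (5/9)*(-3)))*(-1*(-2)))*(-9) = (-4*(2/9 - 5/3)*2)*(-9) = (-4*(-13/9)*2)*(-9) = ((52/9)*2)*(-9) = (104/9)*(-9) = -104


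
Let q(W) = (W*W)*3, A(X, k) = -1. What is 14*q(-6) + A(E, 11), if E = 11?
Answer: 1511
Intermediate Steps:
q(W) = 3*W² (q(W) = W²*3 = 3*W²)
14*q(-6) + A(E, 11) = 14*(3*(-6)²) - 1 = 14*(3*36) - 1 = 14*108 - 1 = 1512 - 1 = 1511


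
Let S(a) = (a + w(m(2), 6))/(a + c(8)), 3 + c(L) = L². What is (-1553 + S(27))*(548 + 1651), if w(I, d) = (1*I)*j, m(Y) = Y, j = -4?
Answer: -300482355/88 ≈ -3.4146e+6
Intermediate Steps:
w(I, d) = -4*I (w(I, d) = (1*I)*(-4) = I*(-4) = -4*I)
c(L) = -3 + L²
S(a) = (-8 + a)/(61 + a) (S(a) = (a - 4*2)/(a + (-3 + 8²)) = (a - 8)/(a + (-3 + 64)) = (-8 + a)/(a + 61) = (-8 + a)/(61 + a))
(-1553 + S(27))*(548 + 1651) = (-1553 + (-8 + 27)/(61 + 27))*(548 + 1651) = (-1553 + 19/88)*2199 = -136645/88*2199 = -300482355/88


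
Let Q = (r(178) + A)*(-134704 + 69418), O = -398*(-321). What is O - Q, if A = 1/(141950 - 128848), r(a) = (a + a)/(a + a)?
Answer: 1264663887/6551 ≈ 1.9305e+5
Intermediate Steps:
O = 127758
r(a) = 1 (r(a) = (2*a)/((2*a)) = (2*a)*(1/(2*a)) = 1)
A = 1/13102 ≈ 7.6324e-5
Q = -427721229/6551 (Q = (1 + 1/13102)*(-134704 + 69418) = (13103/13102)*(-65286) = -427721229/6551 ≈ -65291.)
O - Q = 127758 - 1*(-427721229/6551) = 127758 + 427721229/6551 = 1264663887/6551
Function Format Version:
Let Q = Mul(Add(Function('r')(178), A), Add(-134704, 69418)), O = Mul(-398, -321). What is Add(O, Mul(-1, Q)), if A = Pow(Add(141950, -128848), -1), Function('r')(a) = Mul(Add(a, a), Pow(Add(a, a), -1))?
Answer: Rational(1264663887, 6551) ≈ 1.9305e+5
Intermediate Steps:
O = 127758
Function('r')(a) = 1 (Function('r')(a) = Mul(Mul(2, a), Pow(Mul(2, a), -1)) = Mul(Mul(2, a), Mul(Rational(1, 2), Pow(a, -1))) = 1)
A = Rational(1, 13102) (A = Pow(13102, -1) = Rational(1, 13102) ≈ 7.6324e-5)
Q = Rational(-427721229, 6551) (Q = Mul(Add(1, Rational(1, 13102)), Add(-134704, 69418)) = Mul(Rational(13103, 13102), -65286) = Rational(-427721229, 6551) ≈ -65291.)
Add(O, Mul(-1, Q)) = Add(127758, Mul(-1, Rational(-427721229, 6551))) = Add(127758, Rational(427721229, 6551)) = Rational(1264663887, 6551)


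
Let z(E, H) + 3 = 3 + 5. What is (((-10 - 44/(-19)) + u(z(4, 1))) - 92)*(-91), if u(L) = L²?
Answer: 129129/19 ≈ 6796.3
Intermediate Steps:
z(E, H) = 5 (z(E, H) = -3 + (3 + 5) = -3 + 8 = 5)
(((-10 - 44/(-19)) + u(z(4, 1))) - 92)*(-91) = (((-10 - 44/(-19)) + 5²) - 92)*(-91) = (((-10 - 44*(-1/19)) + 25) - 92)*(-91) = (((-10 + 44/19) + 25) - 92)*(-91) = ((-146/19 + 25) - 92)*(-91) = (329/19 - 92)*(-91) = -1419/19*(-91) = 129129/19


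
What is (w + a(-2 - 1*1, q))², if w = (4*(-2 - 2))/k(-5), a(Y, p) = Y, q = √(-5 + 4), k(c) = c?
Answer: 1/25 ≈ 0.040000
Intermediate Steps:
q = I (q = √(-1) = I ≈ 1.0*I)
w = 16/5 (w = (4*(-2 - 2))/(-5) = (4*(-4))*(-⅕) = -16*(-⅕) = 16/5 ≈ 3.2000)
(w + a(-2 - 1*1, q))² = (16/5 + (-2 - 1*1))² = (16/5 + (-2 - 1))² = (16/5 - 3)² = (⅕)² = 1/25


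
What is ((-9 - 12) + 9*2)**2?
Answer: 9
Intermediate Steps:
((-9 - 12) + 9*2)**2 = (-21 + 18)**2 = (-3)**2 = 9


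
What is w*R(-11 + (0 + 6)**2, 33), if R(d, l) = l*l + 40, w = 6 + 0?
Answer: 6774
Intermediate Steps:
w = 6
R(d, l) = 40 + l**2 (R(d, l) = l**2 + 40 = 40 + l**2)
w*R(-11 + (0 + 6)**2, 33) = 6*(40 + 33**2) = 6*(40 + 1089) = 6*1129 = 6774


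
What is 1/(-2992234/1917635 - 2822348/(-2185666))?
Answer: -2095654809955/563895405432 ≈ -3.7164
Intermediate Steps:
1/(-2992234/1917635 - 2822348/(-2185666)) = 1/(-2992234*1/1917635 - 2822348*(-1/2185666)) = 1/(-2992234/1917635 + 1411174/1092833) = 1/(-563895405432/2095654809955) = -2095654809955/563895405432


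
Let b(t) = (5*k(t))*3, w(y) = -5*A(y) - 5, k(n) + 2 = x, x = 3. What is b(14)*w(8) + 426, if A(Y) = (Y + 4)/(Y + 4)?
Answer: 276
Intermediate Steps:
k(n) = 1 (k(n) = -2 + 3 = 1)
A(Y) = 1 (A(Y) = (4 + Y)/(4 + Y) = 1)
w(y) = -10 (w(y) = -5*1 - 5 = -5 - 5 = -10)
b(t) = 15 (b(t) = (5*1)*3 = 5*3 = 15)
b(14)*w(8) + 426 = 15*(-10) + 426 = -150 + 426 = 276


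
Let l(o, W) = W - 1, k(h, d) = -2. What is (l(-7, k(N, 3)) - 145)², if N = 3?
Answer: 21904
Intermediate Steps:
l(o, W) = -1 + W
(l(-7, k(N, 3)) - 145)² = ((-1 - 2) - 145)² = (-3 - 145)² = (-148)² = 21904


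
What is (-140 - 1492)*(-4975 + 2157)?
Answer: 4598976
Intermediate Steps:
(-140 - 1492)*(-4975 + 2157) = -1632*(-2818) = 4598976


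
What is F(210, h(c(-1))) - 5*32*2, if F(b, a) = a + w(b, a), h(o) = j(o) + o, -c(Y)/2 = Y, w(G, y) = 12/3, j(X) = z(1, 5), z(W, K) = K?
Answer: -309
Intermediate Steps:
j(X) = 5
w(G, y) = 4 (w(G, y) = 12*(1/3) = 4)
c(Y) = -2*Y
h(o) = 5 + o
F(b, a) = 4 + a (F(b, a) = a + 4 = 4 + a)
F(210, h(c(-1))) - 5*32*2 = (4 + (5 - 2*(-1))) - 5*32*2 = (4 + (5 + 2)) - 160*2 = (4 + 7) - 1*320 = 11 - 320 = -309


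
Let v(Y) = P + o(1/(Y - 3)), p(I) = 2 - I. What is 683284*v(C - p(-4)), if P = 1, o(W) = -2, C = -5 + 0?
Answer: -683284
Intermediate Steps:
C = -5
v(Y) = -1 (v(Y) = 1 - 2 = -1)
683284*v(C - p(-4)) = 683284*(-1) = -683284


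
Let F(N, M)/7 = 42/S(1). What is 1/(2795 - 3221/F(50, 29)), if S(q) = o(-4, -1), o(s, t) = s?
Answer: 147/417307 ≈ 0.00035226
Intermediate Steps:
S(q) = -4
F(N, M) = -147/2 (F(N, M) = 7*(42/(-4)) = 7*(42*(-1/4)) = 7*(-21/2) = -147/2)
1/(2795 - 3221/F(50, 29)) = 1/(2795 - 3221/(-147/2)) = 1/(2795 - 3221*(-2/147)) = 1/(2795 + 6442/147) = 1/(417307/147) = 147/417307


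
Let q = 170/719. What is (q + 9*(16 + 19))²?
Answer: 51372489025/516961 ≈ 99374.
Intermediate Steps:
q = 170/719 (q = 170*(1/719) = 170/719 ≈ 0.23644)
(q + 9*(16 + 19))² = (170/719 + 9*(16 + 19))² = (170/719 + 9*35)² = (170/719 + 315)² = (226655/719)² = 51372489025/516961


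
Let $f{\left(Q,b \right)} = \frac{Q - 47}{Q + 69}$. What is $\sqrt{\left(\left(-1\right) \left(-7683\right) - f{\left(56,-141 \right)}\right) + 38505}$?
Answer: $\frac{3 \sqrt{3207495}}{25} \approx 214.91$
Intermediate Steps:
$f{\left(Q,b \right)} = \frac{-47 + Q}{69 + Q}$
$\sqrt{\left(\left(-1\right) \left(-7683\right) - f{\left(56,-141 \right)}\right) + 38505} = \sqrt{\left(\left(-1\right) \left(-7683\right) - \frac{-47 + 56}{69 + 56}\right) + 38505} = \sqrt{\left(7683 - \frac{1}{125} \cdot 9\right) + 38505} = \sqrt{\left(7683 - \frac{9}{125}\right) + 38505} = \sqrt{\frac{960366}{125} + 38505} = \sqrt{\frac{5773491}{125}} = \frac{3 \sqrt{3207495}}{25}$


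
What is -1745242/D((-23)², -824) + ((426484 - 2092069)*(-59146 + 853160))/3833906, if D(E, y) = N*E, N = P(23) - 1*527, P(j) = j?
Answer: -88148096133652447/255545170524 ≈ -3.4494e+5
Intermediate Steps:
N = -504 (N = 23 - 1*527 = 23 - 527 = -504)
D(E, y) = -504*E
-1745242/D((-23)², -824) + ((426484 - 2092069)*(-59146 + 853160))/3833906 = -1745242/((-504*(-23)²)) + ((426484 - 2092069)*(-59146 + 853160))/3833906 = -1745242/((-504*529)) - 1665585*794014*(1/3833906) = -1745242/(-266616) - 1322497808190*1/3833906 = -1745242*(-1/266616) - 661248904095/1916953 = 872621/133308 - 661248904095/1916953 = -88148096133652447/255545170524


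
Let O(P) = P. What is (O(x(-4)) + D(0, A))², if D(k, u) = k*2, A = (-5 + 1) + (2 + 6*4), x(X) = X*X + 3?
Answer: 361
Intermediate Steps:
x(X) = 3 + X² (x(X) = X² + 3 = 3 + X²)
A = 22 (A = -4 + (2 + 24) = -4 + 26 = 22)
D(k, u) = 2*k
(O(x(-4)) + D(0, A))² = ((3 + (-4)²) + 2*0)² = ((3 + 16) + 0)² = (19 + 0)² = 19² = 361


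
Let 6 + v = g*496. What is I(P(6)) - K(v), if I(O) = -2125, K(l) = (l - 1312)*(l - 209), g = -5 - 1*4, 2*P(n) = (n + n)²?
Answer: -27056103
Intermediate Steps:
P(n) = 2*n² (P(n) = (n + n)²/2 = (2*n)²/2 = (4*n²)/2 = 2*n²)
g = -9 (g = -5 - 4 = -9)
v = -4470 (v = -6 - 9*496 = -6 - 4464 = -4470)
K(l) = (-1312 + l)*(-209 + l)
I(P(6)) - K(v) = -2125 - (274208 + (-4470)² - 1521*(-4470)) = -2125 - (274208 + 19980900 + 6798870) = -2125 - 1*27053978 = -2125 - 27053978 = -27056103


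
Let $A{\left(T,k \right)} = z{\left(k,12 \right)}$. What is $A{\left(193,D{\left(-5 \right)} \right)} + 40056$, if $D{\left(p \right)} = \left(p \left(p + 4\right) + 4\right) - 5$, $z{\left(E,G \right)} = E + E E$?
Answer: $40076$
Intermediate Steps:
$z{\left(E,G \right)} = E + E^{2}$
$D{\left(p \right)} = -1 + p \left(4 + p\right)$ ($D{\left(p \right)} = \left(p \left(4 + p\right) + 4\right) - 5 = \left(4 + p \left(4 + p\right)\right) - 5 = -1 + p \left(4 + p\right)$)
$A{\left(T,k \right)} = k \left(1 + k\right)$
$A{\left(193,D{\left(-5 \right)} \right)} + 40056 = \left(-1 + \left(-5\right)^{2} + 4 \left(-5\right)\right) \left(1 + \left(-1 + \left(-5\right)^{2} + 4 \left(-5\right)\right)\right) + 40056 = \left(-1 + 25 - 20\right) \left(1 - -4\right) + 40056 = 4 \left(1 + 4\right) + 40056 = 4 \cdot 5 + 40056 = 20 + 40056 = 40076$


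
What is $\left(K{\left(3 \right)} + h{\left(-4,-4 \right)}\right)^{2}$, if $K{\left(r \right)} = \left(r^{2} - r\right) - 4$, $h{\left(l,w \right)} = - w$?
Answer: $36$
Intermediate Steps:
$K{\left(r \right)} = -4 + r^{2} - r$
$\left(K{\left(3 \right)} + h{\left(-4,-4 \right)}\right)^{2} = \left(\left(-4 + 3^{2} - 3\right) - -4\right)^{2} = \left(\left(-4 + 9 - 3\right) + 4\right)^{2} = \left(2 + 4\right)^{2} = 6^{2} = 36$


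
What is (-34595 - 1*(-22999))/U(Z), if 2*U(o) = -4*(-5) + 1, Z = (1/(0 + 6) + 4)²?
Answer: -23192/21 ≈ -1104.4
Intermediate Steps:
Z = 625/36 (Z = (1/6 + 4)² = (⅙ + 4)² = (25/6)² = 625/36 ≈ 17.361)
U(o) = 21/2 (U(o) = (-4*(-5) + 1)/2 = (20 + 1)/2 = (½)*21 = 21/2)
(-34595 - 1*(-22999))/U(Z) = (-34595 - 1*(-22999))/(21/2) = (-34595 + 22999)*(2/21) = -11596*2/21 = -23192/21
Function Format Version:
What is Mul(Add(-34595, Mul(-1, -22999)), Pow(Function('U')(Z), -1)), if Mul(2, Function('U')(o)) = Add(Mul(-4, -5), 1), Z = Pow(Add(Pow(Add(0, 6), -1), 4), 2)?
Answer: Rational(-23192, 21) ≈ -1104.4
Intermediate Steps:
Z = Rational(625, 36) (Z = Pow(Add(Pow(6, -1), 4), 2) = Pow(Add(Rational(1, 6), 4), 2) = Pow(Rational(25, 6), 2) = Rational(625, 36) ≈ 17.361)
Function('U')(o) = Rational(21, 2) (Function('U')(o) = Mul(Rational(1, 2), Add(Mul(-4, -5), 1)) = Mul(Rational(1, 2), Add(20, 1)) = Mul(Rational(1, 2), 21) = Rational(21, 2))
Mul(Add(-34595, Mul(-1, -22999)), Pow(Function('U')(Z), -1)) = Mul(Add(-34595, Mul(-1, -22999)), Pow(Rational(21, 2), -1)) = Mul(Add(-34595, 22999), Rational(2, 21)) = Mul(-11596, Rational(2, 21)) = Rational(-23192, 21)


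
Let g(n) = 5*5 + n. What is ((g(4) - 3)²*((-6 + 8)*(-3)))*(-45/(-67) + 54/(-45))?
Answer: 717912/335 ≈ 2143.0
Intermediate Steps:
g(n) = 25 + n
((g(4) - 3)²*((-6 + 8)*(-3)))*(-45/(-67) + 54/(-45)) = (((25 + 4) - 3)²*((-6 + 8)*(-3)))*(-45/(-67) + 54/(-45)) = ((29 - 3)²*(2*(-3)))*(-45*(-1/67) + 54*(-1/45)) = (26²*(-6))*(45/67 - 6/5) = (676*(-6))*(-177/335) = -4056*(-177/335) = 717912/335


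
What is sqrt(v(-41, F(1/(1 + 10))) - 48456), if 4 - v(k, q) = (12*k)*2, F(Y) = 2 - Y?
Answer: 2*I*sqrt(11867) ≈ 217.87*I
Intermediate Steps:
v(k, q) = 4 - 24*k (v(k, q) = 4 - 12*k*2 = 4 - 24*k)
sqrt(v(-41, F(1/(1 + 10))) - 48456) = sqrt((4 - 24*(-41)) - 48456) = sqrt((4 + 984) - 48456) = sqrt(988 - 48456) = sqrt(-47468) = 2*I*sqrt(11867)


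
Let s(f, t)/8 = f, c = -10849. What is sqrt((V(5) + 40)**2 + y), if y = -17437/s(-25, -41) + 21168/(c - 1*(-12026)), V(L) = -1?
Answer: sqrt(901112021546)/23540 ≈ 40.326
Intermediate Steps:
s(f, t) = 8*f
y = 24756949/235400 (y = -17437/(8*(-25)) + 21168/(-10849 - 1*(-12026)) = -17437/(-200) + 21168/(-10849 + 12026) = -17437*(-1/200) + 21168/1177 = 17437/200 + 21168*(1/1177) = 17437/200 + 21168/1177 = 24756949/235400 ≈ 105.17)
sqrt((V(5) + 40)**2 + y) = sqrt((-1 + 40)**2 + 24756949/235400) = sqrt(39**2 + 24756949/235400) = sqrt(1521 + 24756949/235400) = sqrt(382800349/235400) = sqrt(901112021546)/23540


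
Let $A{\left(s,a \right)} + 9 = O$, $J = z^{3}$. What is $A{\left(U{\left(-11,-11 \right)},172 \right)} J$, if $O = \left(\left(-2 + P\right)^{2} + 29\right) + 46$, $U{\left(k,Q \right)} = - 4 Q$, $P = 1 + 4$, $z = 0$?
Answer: $0$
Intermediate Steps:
$P = 5$
$J = 0$ ($J = 0^{3} = 0$)
$O = 84$ ($O = \left(\left(-2 + 5\right)^{2} + 29\right) + 46 = \left(3^{2} + 29\right) + 46 = \left(9 + 29\right) + 46 = 38 + 46 = 84$)
$A{\left(s,a \right)} = 75$ ($A{\left(s,a \right)} = -9 + 84 = 75$)
$A{\left(U{\left(-11,-11 \right)},172 \right)} J = 75 \cdot 0 = 0$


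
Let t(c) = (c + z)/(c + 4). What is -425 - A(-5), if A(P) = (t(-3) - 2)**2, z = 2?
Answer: -434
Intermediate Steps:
t(c) = (2 + c)/(4 + c) (t(c) = (c + 2)/(c + 4) = (2 + c)/(4 + c))
A(P) = 9 (A(P) = ((2 - 3)/(4 - 3) - 2)**2 = (-1/1 - 2)**2 = (1*(-1) - 2)**2 = (-1 - 2)**2 = (-3)**2 = 9)
-425 - A(-5) = -425 - 1*9 = -425 - 9 = -434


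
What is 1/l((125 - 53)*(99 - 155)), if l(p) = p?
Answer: -1/4032 ≈ -0.00024802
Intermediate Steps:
1/l((125 - 53)*(99 - 155)) = 1/((125 - 53)*(99 - 155)) = 1/(72*(-56)) = 1/(-4032) = -1/4032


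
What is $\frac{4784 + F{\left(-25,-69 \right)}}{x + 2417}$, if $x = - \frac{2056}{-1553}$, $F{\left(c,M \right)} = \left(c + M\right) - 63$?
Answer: $\frac{7185731}{3755657} \approx 1.9133$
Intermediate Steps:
$F{\left(c,M \right)} = -63 + M + c$ ($F{\left(c,M \right)} = \left(M + c\right) - 63 = -63 + M + c$)
$x = \frac{2056}{1553}$ ($x = \left(-2056\right) \left(- \frac{1}{1553}\right) = \frac{2056}{1553} \approx 1.3239$)
$\frac{4784 + F{\left(-25,-69 \right)}}{x + 2417} = \frac{4784 - 157}{\frac{2056}{1553} + 2417} = \frac{4784 - 157}{\frac{3755657}{1553}} = 4627 \cdot \frac{1553}{3755657} = \frac{7185731}{3755657}$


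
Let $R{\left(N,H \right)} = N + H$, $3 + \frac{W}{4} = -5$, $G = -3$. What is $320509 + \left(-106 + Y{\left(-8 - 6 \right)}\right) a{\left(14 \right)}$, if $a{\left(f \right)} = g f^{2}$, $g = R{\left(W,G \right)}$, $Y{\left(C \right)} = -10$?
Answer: $1116269$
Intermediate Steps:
$W = -32$ ($W = -12 + 4 \left(-5\right) = -12 - 20 = -32$)
$R{\left(N,H \right)} = H + N$
$g = -35$ ($g = -3 - 32 = -35$)
$a{\left(f \right)} = - 35 f^{2}$
$320509 + \left(-106 + Y{\left(-8 - 6 \right)}\right) a{\left(14 \right)} = 320509 + \left(-106 - 10\right) \left(- 35 \cdot 14^{2}\right) = 320509 - 116 \left(\left(-35\right) 196\right) = 320509 - -795760 = 320509 + 795760 = 1116269$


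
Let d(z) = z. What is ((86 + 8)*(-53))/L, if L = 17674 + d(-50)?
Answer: -2491/8812 ≈ -0.28268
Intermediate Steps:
L = 17624 (L = 17674 - 50 = 17624)
((86 + 8)*(-53))/L = ((86 + 8)*(-53))/17624 = (94*(-53))*(1/17624) = -4982*1/17624 = -2491/8812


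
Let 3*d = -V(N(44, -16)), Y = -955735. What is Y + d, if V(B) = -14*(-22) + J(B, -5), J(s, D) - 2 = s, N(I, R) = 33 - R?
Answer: -2867564/3 ≈ -9.5586e+5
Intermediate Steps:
J(s, D) = 2 + s
V(B) = 310 + B (V(B) = -14*(-22) + (2 + B) = 308 + (2 + B) = 310 + B)
d = -359/3 (d = (-(310 + (33 - 1*(-16))))/3 = (-(310 + (33 + 16)))/3 = (-(310 + 49))/3 = (-1*359)/3 = (⅓)*(-359) = -359/3 ≈ -119.67)
Y + d = -955735 - 359/3 = -2867564/3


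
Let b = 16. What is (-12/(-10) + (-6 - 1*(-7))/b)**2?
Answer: 10201/6400 ≈ 1.5939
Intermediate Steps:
(-12/(-10) + (-6 - 1*(-7))/b)**2 = (-12/(-10) + (-6 - 1*(-7))/16)**2 = (-12*(-1/10) + (-6 + 7)*(1/16))**2 = (6/5 + 1*(1/16))**2 = (6/5 + 1/16)**2 = (101/80)**2 = 10201/6400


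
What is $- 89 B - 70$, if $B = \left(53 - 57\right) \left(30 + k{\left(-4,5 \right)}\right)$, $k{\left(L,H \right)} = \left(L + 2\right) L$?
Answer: $13458$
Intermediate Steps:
$k{\left(L,H \right)} = L \left(2 + L\right)$ ($k{\left(L,H \right)} = \left(2 + L\right) L = L \left(2 + L\right)$)
$B = -152$ ($B = \left(53 - 57\right) \left(30 - 4 \left(2 - 4\right)\right) = - 4 \left(30 - -8\right) = - 4 \left(30 + 8\right) = \left(-4\right) 38 = -152$)
$- 89 B - 70 = \left(-89\right) \left(-152\right) - 70 = 13528 - 70 = 13458$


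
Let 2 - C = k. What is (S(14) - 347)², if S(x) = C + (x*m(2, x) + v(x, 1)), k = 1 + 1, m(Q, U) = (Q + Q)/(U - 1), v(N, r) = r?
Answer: 19731364/169 ≈ 1.1675e+5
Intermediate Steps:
m(Q, U) = 2*Q/(-1 + U) (m(Q, U) = (2*Q)/(-1 + U) = 2*Q/(-1 + U))
k = 2
C = 0 (C = 2 - 1*2 = 2 - 2 = 0)
S(x) = 1 + 4*x/(-1 + x) (S(x) = 0 + (x*(2*2/(-1 + x)) + 1) = 0 + (x*(4/(-1 + x)) + 1) = 0 + (4*x/(-1 + x) + 1) = 0 + (1 + 4*x/(-1 + x)) = 1 + 4*x/(-1 + x))
(S(14) - 347)² = ((-1 + 5*14)/(-1 + 14) - 347)² = ((-1 + 70)/13 - 347)² = ((1/13)*69 - 347)² = (69/13 - 347)² = (-4442/13)² = 19731364/169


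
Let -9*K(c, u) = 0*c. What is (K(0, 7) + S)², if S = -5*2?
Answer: 100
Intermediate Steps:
K(c, u) = 0 (K(c, u) = -0*c = -⅑*0 = 0)
S = -10
(K(0, 7) + S)² = (0 - 10)² = (-10)² = 100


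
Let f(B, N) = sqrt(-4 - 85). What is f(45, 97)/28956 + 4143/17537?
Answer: 4143/17537 + I*sqrt(89)/28956 ≈ 0.23624 + 0.0003258*I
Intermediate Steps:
f(B, N) = I*sqrt(89) (f(B, N) = sqrt(-89) = I*sqrt(89))
f(45, 97)/28956 + 4143/17537 = (I*sqrt(89))/28956 + 4143/17537 = (I*sqrt(89))*(1/28956) + 4143*(1/17537) = I*sqrt(89)/28956 + 4143/17537 = 4143/17537 + I*sqrt(89)/28956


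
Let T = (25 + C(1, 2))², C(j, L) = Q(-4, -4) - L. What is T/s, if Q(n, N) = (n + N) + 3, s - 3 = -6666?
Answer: -108/2221 ≈ -0.048627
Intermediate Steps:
s = -6663 (s = 3 - 6666 = -6663)
Q(n, N) = 3 + N + n (Q(n, N) = (N + n) + 3 = 3 + N + n)
C(j, L) = -5 - L (C(j, L) = (3 - 4 - 4) - L = -5 - L)
T = 324 (T = (25 + (-5 - 1*2))² = (25 + (-5 - 2))² = (25 - 7)² = 18² = 324)
T/s = 324/(-6663) = 324*(-1/6663) = -108/2221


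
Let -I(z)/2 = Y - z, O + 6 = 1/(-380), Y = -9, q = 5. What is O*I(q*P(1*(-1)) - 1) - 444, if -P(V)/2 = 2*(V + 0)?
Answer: -74114/95 ≈ -780.15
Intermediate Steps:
P(V) = -4*V (P(V) = -4*(V + 0) = -4*V)
O = -2281/380 (O = -6 + 1/(-380) = -6 - 1/380 = -2281/380 ≈ -6.0026)
I(z) = 18 + 2*z (I(z) = -2*(-9 - z) = 18 + 2*z)
O*I(q*P(1*(-1)) - 1) - 444 = -2281*(18 + 2*(5*(-4*(-1)) - 1))/380 - 444 = -2281*(18 + 2*(5*4 - 1))/380 - 444 = -2281*(18 + 2*(20 - 1))/380 - 444 = -2281*(18 + 2*19)/380 - 444 = -2281*(18 + 38)/380 - 444 = -2281/380*56 - 444 = -31934/95 - 444 = -74114/95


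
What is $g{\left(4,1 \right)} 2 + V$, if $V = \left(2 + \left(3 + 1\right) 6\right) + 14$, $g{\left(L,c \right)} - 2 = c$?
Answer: $46$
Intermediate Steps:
$g{\left(L,c \right)} = 2 + c$
$V = 40$ ($V = \left(2 + 4 \cdot 6\right) + 14 = \left(2 + 24\right) + 14 = 26 + 14 = 40$)
$g{\left(4,1 \right)} 2 + V = \left(2 + 1\right) 2 + 40 = 3 \cdot 2 + 40 = 6 + 40 = 46$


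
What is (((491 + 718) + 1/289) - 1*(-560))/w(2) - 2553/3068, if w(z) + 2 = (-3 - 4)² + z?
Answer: 1532337423/43445948 ≈ 35.270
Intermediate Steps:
w(z) = 47 + z (w(z) = -2 + ((-3 - 4)² + z) = -2 + ((-7)² + z) = -2 + (49 + z) = 47 + z)
(((491 + 718) + 1/289) - 1*(-560))/w(2) - 2553/3068 = (((491 + 718) + 1/289) - 1*(-560))/(47 + 2) - 2553/3068 = ((1209 + 1/289) + 560)/49 - 2553*1/3068 = (349402/289 + 560)*(1/49) - 2553/3068 = (511242/289)*(1/49) - 2553/3068 = 511242/14161 - 2553/3068 = 1532337423/43445948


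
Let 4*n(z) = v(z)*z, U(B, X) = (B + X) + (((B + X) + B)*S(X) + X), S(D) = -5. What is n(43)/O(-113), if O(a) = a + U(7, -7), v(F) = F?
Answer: -1849/620 ≈ -2.9823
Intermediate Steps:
U(B, X) = -9*B - 3*X (U(B, X) = (B + X) + (((B + X) + B)*(-5) + X) = (B + X) + ((X + 2*B)*(-5) + X) = (B + X) + ((-10*B - 5*X) + X) = (B + X) + (-10*B - 4*X) = -9*B - 3*X)
n(z) = z²/4 (n(z) = (z*z)/4 = z²/4)
O(a) = -42 + a (O(a) = a + (-9*7 - 3*(-7)) = a + (-63 + 21) = a - 42 = -42 + a)
n(43)/O(-113) = ((¼)*43²)/(-42 - 113) = ((¼)*1849)/(-155) = (1849/4)*(-1/155) = -1849/620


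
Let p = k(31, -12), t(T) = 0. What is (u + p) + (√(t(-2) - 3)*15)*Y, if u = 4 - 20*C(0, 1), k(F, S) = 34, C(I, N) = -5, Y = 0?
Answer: 138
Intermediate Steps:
p = 34
u = 104 (u = 4 - 20*(-5) = 4 + 100 = 104)
(u + p) + (√(t(-2) - 3)*15)*Y = (104 + 34) + (√(0 - 3)*15)*0 = 138 + (√(-3)*15)*0 = 138 + ((I*√3)*15)*0 = 138 + (15*I*√3)*0 = 138 + 0 = 138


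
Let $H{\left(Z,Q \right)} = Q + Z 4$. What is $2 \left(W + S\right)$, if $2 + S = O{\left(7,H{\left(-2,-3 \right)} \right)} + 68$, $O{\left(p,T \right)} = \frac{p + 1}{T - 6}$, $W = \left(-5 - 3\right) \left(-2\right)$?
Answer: $\frac{2772}{17} \approx 163.06$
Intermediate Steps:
$W = 16$ ($W = \left(-8\right) \left(-2\right) = 16$)
$H{\left(Z,Q \right)} = Q + 4 Z$
$O{\left(p,T \right)} = \frac{1 + p}{-6 + T}$
$S = \frac{1114}{17}$ ($S = -2 + \left(\frac{1 + 7}{-6 + \left(-3 + 4 \left(-2\right)\right)} + 68\right) = -2 + \left(\frac{1}{-6 - 11} \cdot 8 + 68\right) = -2 + \left(\frac{1}{-17} \cdot 8 + 68\right) = -2 + \left(\left(- \frac{1}{17}\right) 8 + 68\right) = -2 + \left(- \frac{8}{17} + 68\right) = -2 + \frac{1148}{17} = \frac{1114}{17} \approx 65.529$)
$2 \left(W + S\right) = 2 \left(16 + \frac{1114}{17}\right) = 2 \cdot \frac{1386}{17} = \frac{2772}{17}$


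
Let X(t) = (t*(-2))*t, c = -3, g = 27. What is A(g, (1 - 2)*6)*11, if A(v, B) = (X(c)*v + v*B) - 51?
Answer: -7689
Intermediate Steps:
X(t) = -2*t**2 (X(t) = (-2*t)*t = -2*t**2)
A(v, B) = -51 - 18*v + B*v (A(v, B) = ((-2*(-3)**2)*v + v*B) - 51 = ((-2*9)*v + B*v) - 51 = (-18*v + B*v) - 51 = -51 - 18*v + B*v)
A(g, (1 - 2)*6)*11 = (-51 - 18*27 + ((1 - 2)*6)*27)*11 = (-51 - 486 - 1*6*27)*11 = (-51 - 486 - 6*27)*11 = (-51 - 486 - 162)*11 = -699*11 = -7689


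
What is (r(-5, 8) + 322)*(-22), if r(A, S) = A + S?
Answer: -7150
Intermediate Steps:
(r(-5, 8) + 322)*(-22) = ((-5 + 8) + 322)*(-22) = (3 + 322)*(-22) = 325*(-22) = -7150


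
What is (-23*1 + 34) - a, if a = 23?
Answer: -12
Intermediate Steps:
(-23*1 + 34) - a = (-23*1 + 34) - 1*23 = (-23 + 34) - 23 = 11 - 23 = -12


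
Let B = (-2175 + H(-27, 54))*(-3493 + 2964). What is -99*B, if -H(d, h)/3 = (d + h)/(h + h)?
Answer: -455784813/4 ≈ -1.1395e+8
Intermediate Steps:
H(d, h) = -3*(d + h)/(2*h) (H(d, h) = -3*(d + h)/(h + h) = -3*(d + h)/(2*h))
B = 4603887/4 (B = (-2175 + (3/2)*(-1*(-27) - 1*54)/54)*(-3493 + 2964) = (-2175 + (3/2)*(1/54)*(27 - 54))*(-529) = (-2175 + (3/2)*(1/54)*(-27))*(-529) = (-2175 - ¾)*(-529) = -8703/4*(-529) = 4603887/4 ≈ 1.1510e+6)
-99*B = -99*4603887/4 = -455784813/4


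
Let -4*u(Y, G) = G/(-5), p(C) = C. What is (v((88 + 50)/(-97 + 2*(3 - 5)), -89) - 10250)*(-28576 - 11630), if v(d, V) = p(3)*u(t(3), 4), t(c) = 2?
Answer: 2060436882/5 ≈ 4.1209e+8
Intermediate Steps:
u(Y, G) = G/20 (u(Y, G) = -G/(4*(-5)) = -G*(-1)/(4*5) = -(-1)*G/20 = G/20)
v(d, V) = ⅗ (v(d, V) = 3*((1/20)*4) = 3*(⅕) = ⅗)
(v((88 + 50)/(-97 + 2*(3 - 5)), -89) - 10250)*(-28576 - 11630) = (⅗ - 10250)*(-28576 - 11630) = -51247/5*(-40206) = 2060436882/5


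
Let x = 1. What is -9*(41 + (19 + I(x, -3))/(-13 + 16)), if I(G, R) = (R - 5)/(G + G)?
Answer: -414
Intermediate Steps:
I(G, R) = (-5 + R)/(2*G) (I(G, R) = (-5 + R)/((2*G)) = (-5 + R)*(1/(2*G)) = (-5 + R)/(2*G))
-9*(41 + (19 + I(x, -3))/(-13 + 16)) = -9*(41 + (19 + (½)*(-5 - 3)/1)/(-13 + 16)) = -9*(41 + (19 + (½)*1*(-8))/3) = -9*(41 + (19 - 4)*(⅓)) = -9*(41 + 15*(⅓)) = -9*(41 + 5) = -9*46 = -414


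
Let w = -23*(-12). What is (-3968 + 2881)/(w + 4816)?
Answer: -1087/5092 ≈ -0.21347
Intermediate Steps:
w = 276
(-3968 + 2881)/(w + 4816) = (-3968 + 2881)/(276 + 4816) = -1087/5092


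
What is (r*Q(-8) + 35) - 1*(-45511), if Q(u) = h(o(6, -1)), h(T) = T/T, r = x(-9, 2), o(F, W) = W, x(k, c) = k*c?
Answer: 45528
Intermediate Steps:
x(k, c) = c*k
r = -18 (r = 2*(-9) = -18)
h(T) = 1
Q(u) = 1
(r*Q(-8) + 35) - 1*(-45511) = (-18*1 + 35) - 1*(-45511) = (-18 + 35) + 45511 = 17 + 45511 = 45528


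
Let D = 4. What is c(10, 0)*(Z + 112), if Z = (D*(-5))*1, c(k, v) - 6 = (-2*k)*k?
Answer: -17848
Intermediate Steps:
c(k, v) = 6 - 2*k² (c(k, v) = 6 + (-2*k)*k = 6 - 2*k²)
Z = -20 (Z = (4*(-5))*1 = -20*1 = -20)
c(10, 0)*(Z + 112) = (6 - 2*10²)*(-20 + 112) = (6 - 2*100)*92 = (6 - 200)*92 = -194*92 = -17848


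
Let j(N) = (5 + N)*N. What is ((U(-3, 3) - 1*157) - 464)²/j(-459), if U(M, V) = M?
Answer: 21632/11577 ≈ 1.8685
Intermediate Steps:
j(N) = N*(5 + N)
((U(-3, 3) - 1*157) - 464)²/j(-459) = ((-3 - 1*157) - 464)²/((-459*(5 - 459))) = ((-3 - 157) - 464)²/((-459*(-454))) = (-160 - 464)²/208386 = (-624)²*(1/208386) = 389376*(1/208386) = 21632/11577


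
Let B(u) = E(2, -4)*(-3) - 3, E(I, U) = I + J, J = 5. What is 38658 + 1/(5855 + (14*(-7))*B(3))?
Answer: 317266207/8207 ≈ 38658.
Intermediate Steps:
E(I, U) = 5 + I (E(I, U) = I + 5 = 5 + I)
B(u) = -24 (B(u) = (5 + 2)*(-3) - 3 = 7*(-3) - 3 = -21 - 3 = -24)
38658 + 1/(5855 + (14*(-7))*B(3)) = 38658 + 1/(5855 + (14*(-7))*(-24)) = 38658 + 1/(5855 - 98*(-24)) = 38658 + 1/(5855 + 2352) = 38658 + 1/8207 = 317266207/8207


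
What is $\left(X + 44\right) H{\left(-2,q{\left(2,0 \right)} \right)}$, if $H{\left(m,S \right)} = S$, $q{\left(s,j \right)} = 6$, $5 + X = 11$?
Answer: $300$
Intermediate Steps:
$X = 6$ ($X = -5 + 11 = 6$)
$\left(X + 44\right) H{\left(-2,q{\left(2,0 \right)} \right)} = \left(6 + 44\right) 6 = 50 \cdot 6 = 300$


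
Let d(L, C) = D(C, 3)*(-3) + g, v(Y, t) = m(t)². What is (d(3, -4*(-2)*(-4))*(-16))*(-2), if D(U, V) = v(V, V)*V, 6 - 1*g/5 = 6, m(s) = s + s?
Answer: -10368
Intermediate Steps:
m(s) = 2*s
g = 0 (g = 30 - 5*6 = 30 - 30 = 0)
v(Y, t) = 4*t² (v(Y, t) = (2*t)² = 4*t²)
D(U, V) = 4*V³ (D(U, V) = (4*V²)*V = 4*V³)
d(L, C) = -324 (d(L, C) = (4*3³)*(-3) + 0 = (4*27)*(-3) + 0 = 108*(-3) + 0 = -324 + 0 = -324)
(d(3, -4*(-2)*(-4))*(-16))*(-2) = -324*(-16)*(-2) = 5184*(-2) = -10368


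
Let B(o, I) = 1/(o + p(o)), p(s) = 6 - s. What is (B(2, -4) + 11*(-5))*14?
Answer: -2303/3 ≈ -767.67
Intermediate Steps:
B(o, I) = ⅙ (B(o, I) = 1/(o + (6 - o)) = 1/6 = ⅙)
(B(2, -4) + 11*(-5))*14 = (⅙ + 11*(-5))*14 = (⅙ - 55)*14 = -329/6*14 = -2303/3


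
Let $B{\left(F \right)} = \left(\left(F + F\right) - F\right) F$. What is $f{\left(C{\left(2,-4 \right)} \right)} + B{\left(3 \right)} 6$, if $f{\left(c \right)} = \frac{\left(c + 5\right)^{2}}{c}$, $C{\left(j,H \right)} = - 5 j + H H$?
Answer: $\frac{445}{6} \approx 74.167$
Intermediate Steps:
$C{\left(j,H \right)} = H^{2} - 5 j$ ($C{\left(j,H \right)} = - 5 j + H^{2} = H^{2} - 5 j$)
$B{\left(F \right)} = F^{2}$ ($B{\left(F \right)} = \left(2 F - F\right) F = F F = F^{2}$)
$f{\left(c \right)} = \frac{\left(5 + c\right)^{2}}{c}$
$f{\left(C{\left(2,-4 \right)} \right)} + B{\left(3 \right)} 6 = \frac{\left(5 + \left(\left(-4\right)^{2} - 10\right)\right)^{2}}{\left(-4\right)^{2} - 10} + 3^{2} \cdot 6 = \frac{\left(5 + \left(16 - 10\right)\right)^{2}}{16 - 10} + 9 \cdot 6 = \frac{\left(5 + 6\right)^{2}}{6} + 54 = \frac{11^{2}}{6} + 54 = \frac{1}{6} \cdot 121 + 54 = \frac{121}{6} + 54 = \frac{445}{6}$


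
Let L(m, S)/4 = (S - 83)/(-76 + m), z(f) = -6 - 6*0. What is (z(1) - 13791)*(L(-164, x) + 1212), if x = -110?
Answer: -335326887/20 ≈ -1.6766e+7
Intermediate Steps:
z(f) = -6 (z(f) = -6 + 0 = -6)
L(m, S) = 4*(-83 + S)/(-76 + m) (L(m, S) = 4*((S - 83)/(-76 + m)) = 4*((-83 + S)/(-76 + m)) = 4*(-83 + S)/(-76 + m))
(z(1) - 13791)*(L(-164, x) + 1212) = (-6 - 13791)*(4*(-83 - 110)/(-76 - 164) + 1212) = -13797*(4*(-193)/(-240) + 1212) = -13797*(4*(-1/240)*(-193) + 1212) = -13797*(193/60 + 1212) = -13797*72913/60 = -335326887/20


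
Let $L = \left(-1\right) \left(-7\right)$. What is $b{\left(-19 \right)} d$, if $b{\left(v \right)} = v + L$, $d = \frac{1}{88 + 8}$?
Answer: $- \frac{1}{8} \approx -0.125$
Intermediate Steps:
$d = \frac{1}{96} \approx 0.010417$
$L = 7$
$b{\left(v \right)} = 7 + v$ ($b{\left(v \right)} = v + 7 = 7 + v$)
$b{\left(-19 \right)} d = \left(7 - 19\right) \frac{1}{96} = \left(-12\right) \frac{1}{96} = - \frac{1}{8}$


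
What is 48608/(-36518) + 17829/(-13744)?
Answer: -21276577/8095216 ≈ -2.6283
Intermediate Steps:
48608/(-36518) + 17829/(-13744) = 48608*(-1/36518) + 17829*(-1/13744) = -784/589 - 17829/13744 = -21276577/8095216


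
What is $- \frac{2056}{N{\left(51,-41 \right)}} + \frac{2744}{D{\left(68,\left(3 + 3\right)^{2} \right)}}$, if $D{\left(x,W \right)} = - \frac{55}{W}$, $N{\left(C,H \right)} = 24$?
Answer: $- \frac{310487}{165} \approx -1881.7$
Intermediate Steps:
$- \frac{2056}{N{\left(51,-41 \right)}} + \frac{2744}{D{\left(68,\left(3 + 3\right)^{2} \right)}} = - \frac{2056}{24} + \frac{2744}{\left(-55\right) \frac{1}{\left(3 + 3\right)^{2}}} = \left(-2056\right) \frac{1}{24} + \frac{2744}{\left(-55\right) \frac{1}{6^{2}}} = - \frac{257}{3} + \frac{2744}{\left(-55\right) \frac{1}{36}} = - \frac{257}{3} + \frac{2744}{- \frac{55}{36}} = - \frac{257}{3} + 2744 \left(- \frac{36}{55}\right) = - \frac{257}{3} - \frac{98784}{55} = - \frac{310487}{165}$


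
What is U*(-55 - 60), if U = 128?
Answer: -14720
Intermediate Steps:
U*(-55 - 60) = 128*(-55 - 60) = 128*(-115) = -14720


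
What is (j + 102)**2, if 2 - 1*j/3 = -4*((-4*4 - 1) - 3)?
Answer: 17424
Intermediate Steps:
j = -234 (j = 6 - (-12)*((-4*4 - 1) - 3) = 6 - (-12)*((-16 - 1) - 3) = 6 - (-12)*(-17 - 3) = 6 - (-12)*(-20) = 6 - 3*80 = 6 - 240 = -234)
(j + 102)**2 = (-234 + 102)**2 = (-132)**2 = 17424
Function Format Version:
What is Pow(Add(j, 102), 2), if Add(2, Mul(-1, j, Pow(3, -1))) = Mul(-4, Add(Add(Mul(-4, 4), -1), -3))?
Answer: 17424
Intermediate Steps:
j = -234 (j = Add(6, Mul(-3, Mul(-4, Add(Add(Mul(-4, 4), -1), -3)))) = Add(6, Mul(-3, Mul(-4, Add(Add(-16, -1), -3)))) = Add(6, Mul(-3, Mul(-4, Add(-17, -3)))) = Add(6, Mul(-3, Mul(-4, -20))) = Add(6, Mul(-3, 80)) = Add(6, -240) = -234)
Pow(Add(j, 102), 2) = Pow(Add(-234, 102), 2) = Pow(-132, 2) = 17424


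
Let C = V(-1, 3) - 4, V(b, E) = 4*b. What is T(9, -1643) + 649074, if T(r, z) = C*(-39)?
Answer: 649386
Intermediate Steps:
C = -8 (C = 4*(-1) - 4 = -4 - 4 = -8)
T(r, z) = 312 (T(r, z) = -8*(-39) = 312)
T(9, -1643) + 649074 = 312 + 649074 = 649386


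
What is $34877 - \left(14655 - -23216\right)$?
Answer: $-2994$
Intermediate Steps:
$34877 - \left(14655 - -23216\right) = 34877 - \left(14655 + 23216\right) = 34877 - 37871 = -2994$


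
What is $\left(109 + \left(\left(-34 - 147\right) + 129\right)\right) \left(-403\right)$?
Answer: $-22971$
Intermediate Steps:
$\left(109 + \left(\left(-34 - 147\right) + 129\right)\right) \left(-403\right) = \left(109 + \left(-181 + 129\right)\right) \left(-403\right) = \left(109 - 52\right) \left(-403\right) = 57 \left(-403\right) = -22971$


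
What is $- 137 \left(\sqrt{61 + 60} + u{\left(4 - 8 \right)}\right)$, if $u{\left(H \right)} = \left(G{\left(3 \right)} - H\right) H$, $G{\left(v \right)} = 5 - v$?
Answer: $1781$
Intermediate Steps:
$u{\left(H \right)} = H \left(2 - H\right)$ ($u{\left(H \right)} = \left(\left(5 - 3\right) - H\right) H = \left(2 - H\right) H = H \left(2 - H\right)$)
$- 137 \left(\sqrt{61 + 60} + u{\left(4 - 8 \right)}\right) = - 137 \left(\sqrt{61 + 60} + \left(4 - 8\right) \left(2 - \left(4 - 8\right)\right)\right) = - 137 \left(\sqrt{121} + \left(4 - 8\right) \left(2 - \left(4 - 8\right)\right)\right) = - 137 \left(11 - 4 \left(2 - -4\right)\right) = - 137 \left(11 - 4 \left(2 + 4\right)\right) = - 137 \left(11 - 24\right) = \left(-137\right) \left(-13\right) = 1781$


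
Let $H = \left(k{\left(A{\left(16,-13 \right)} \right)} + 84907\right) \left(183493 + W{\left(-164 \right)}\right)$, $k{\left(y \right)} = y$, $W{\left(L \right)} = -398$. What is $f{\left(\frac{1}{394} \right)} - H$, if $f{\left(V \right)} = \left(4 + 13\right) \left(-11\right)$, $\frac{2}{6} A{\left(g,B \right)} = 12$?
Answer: $-15552638772$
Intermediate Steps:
$A{\left(g,B \right)} = 36$ ($A{\left(g,B \right)} = 3 \cdot 12 = 36$)
$f{\left(V \right)} = -187$ ($f{\left(V \right)} = 17 \left(-11\right) = -187$)
$H = 15552638585$ ($H = \left(36 + 84907\right) \left(183493 - 398\right) = 84943 \cdot 183095 = 15552638585$)
$f{\left(\frac{1}{394} \right)} - H = -187 - 15552638585 = -15552638772$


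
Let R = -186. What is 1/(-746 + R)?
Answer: -1/932 ≈ -0.0010730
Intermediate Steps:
1/(-746 + R) = 1/(-746 - 186) = 1/(-932) = -1/932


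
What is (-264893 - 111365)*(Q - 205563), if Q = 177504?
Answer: 10557423222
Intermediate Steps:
(-264893 - 111365)*(Q - 205563) = (-264893 - 111365)*(177504 - 205563) = -376258*(-28059) = 10557423222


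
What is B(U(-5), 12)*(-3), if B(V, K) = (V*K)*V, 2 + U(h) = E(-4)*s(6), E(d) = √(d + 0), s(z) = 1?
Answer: 288*I ≈ 288.0*I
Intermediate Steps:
E(d) = √d
U(h) = -2 + 2*I (U(h) = -2 + √(-4)*1 = -2 + (2*I)*1 = -2 + 2*I)
B(V, K) = K*V² (B(V, K) = (K*V)*V = K*V²)
B(U(-5), 12)*(-3) = (12*(-2 + 2*I)²)*(-3) = -36*(-2 + 2*I)²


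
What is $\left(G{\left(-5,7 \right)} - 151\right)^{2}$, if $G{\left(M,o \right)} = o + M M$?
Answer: $14161$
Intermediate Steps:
$G{\left(M,o \right)} = o + M^{2}$
$\left(G{\left(-5,7 \right)} - 151\right)^{2} = \left(\left(7 + \left(-5\right)^{2}\right) - 151\right)^{2} = \left(\left(7 + 25\right) - 151\right)^{2} = \left(32 - 151\right)^{2} = \left(-119\right)^{2} = 14161$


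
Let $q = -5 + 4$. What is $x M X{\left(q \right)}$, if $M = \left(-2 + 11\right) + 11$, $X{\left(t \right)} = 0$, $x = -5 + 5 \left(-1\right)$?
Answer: $0$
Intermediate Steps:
$x = -10$ ($x = -5 - 5 = -10$)
$q = -1$
$M = 20$ ($M = 9 + 11 = 20$)
$x M X{\left(q \right)} = \left(-10\right) 20 \cdot 0 = \left(-200\right) 0 = 0$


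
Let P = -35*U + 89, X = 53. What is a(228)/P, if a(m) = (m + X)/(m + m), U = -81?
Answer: 281/1333344 ≈ 0.00021075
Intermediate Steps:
a(m) = (53 + m)/(2*m) (a(m) = (m + 53)/(m + m) = (53 + m)/((2*m)) = (53 + m)*(1/(2*m)) = (53 + m)/(2*m))
P = 2924 (P = -35*(-81) + 89 = 2835 + 89 = 2924)
a(228)/P = ((½)*(53 + 228)/228)/2924 = ((½)*(1/228)*281)*(1/2924) = (281/456)*(1/2924) = 281/1333344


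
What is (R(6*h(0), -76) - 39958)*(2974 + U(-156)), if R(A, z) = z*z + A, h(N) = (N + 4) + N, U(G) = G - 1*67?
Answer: -93968658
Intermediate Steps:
U(G) = -67 + G (U(G) = G - 67 = -67 + G)
h(N) = 4 + 2*N (h(N) = (4 + N) + N = 4 + 2*N)
R(A, z) = A + z² (R(A, z) = z² + A = A + z²)
(R(6*h(0), -76) - 39958)*(2974 + U(-156)) = ((6*(4 + 2*0) + (-76)²) - 39958)*(2974 + (-67 - 156)) = ((6*(4 + 0) + 5776) - 39958)*(2974 - 223) = ((6*4 + 5776) - 39958)*2751 = ((24 + 5776) - 39958)*2751 = (5800 - 39958)*2751 = -34158*2751 = -93968658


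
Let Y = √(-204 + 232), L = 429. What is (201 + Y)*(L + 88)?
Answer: 103917 + 1034*√7 ≈ 1.0665e+5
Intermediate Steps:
Y = 2*√7 (Y = √28 = 2*√7 ≈ 5.2915)
(201 + Y)*(L + 88) = (201 + 2*√7)*(429 + 88) = (201 + 2*√7)*517 = 103917 + 1034*√7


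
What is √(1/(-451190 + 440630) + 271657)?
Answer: √473335156635/1320 ≈ 521.21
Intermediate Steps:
√(1/(-451190 + 440630) + 271657) = √(1/(-10560) + 271657) = √(-1/10560 + 271657) = √(2868697919/10560) = √473335156635/1320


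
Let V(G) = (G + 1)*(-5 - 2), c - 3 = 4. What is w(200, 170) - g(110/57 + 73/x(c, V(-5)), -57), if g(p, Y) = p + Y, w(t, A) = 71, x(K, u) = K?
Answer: 46141/399 ≈ 115.64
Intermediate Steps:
c = 7 (c = 3 + 4 = 7)
V(G) = -7 - 7*G (V(G) = (1 + G)*(-7) = -7 - 7*G)
g(p, Y) = Y + p
w(200, 170) - g(110/57 + 73/x(c, V(-5)), -57) = 71 - (-57 + (110/57 + 73/7)) = 71 - (-57 + 4931/399) = 71 - 1*(-17812/399) = 71 + 17812/399 = 46141/399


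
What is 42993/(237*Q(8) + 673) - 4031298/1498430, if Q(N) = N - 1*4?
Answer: 28943633466/1214477515 ≈ 23.832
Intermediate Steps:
Q(N) = -4 + N (Q(N) = N - 4 = -4 + N)
42993/(237*Q(8) + 673) - 4031298/1498430 = 42993/(237*(-4 + 8) + 673) - 4031298/1498430 = 42993/(237*4 + 673) - 4031298*1/1498430 = 42993/(948 + 673) - 2015649/749215 = 42993/1621 - 2015649/749215 = 28943633466/1214477515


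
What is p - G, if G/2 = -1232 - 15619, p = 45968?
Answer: 79670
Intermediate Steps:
G = -33702 (G = 2*(-1232 - 15619) = 2*(-16851) = -33702)
p - G = 45968 - 1*(-33702) = 45968 + 33702 = 79670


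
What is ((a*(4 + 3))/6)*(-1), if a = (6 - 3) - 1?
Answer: -7/3 ≈ -2.3333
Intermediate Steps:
a = 2 (a = 3 - 1 = 2)
((a*(4 + 3))/6)*(-1) = ((2*(4 + 3))/6)*(-1) = ((2*7)*(⅙))*(-1) = (14*(⅙))*(-1) = (7/3)*(-1) = -7/3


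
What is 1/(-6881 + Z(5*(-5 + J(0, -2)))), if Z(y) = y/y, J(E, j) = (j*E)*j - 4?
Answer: -1/6880 ≈ -0.00014535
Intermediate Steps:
J(E, j) = -4 + E*j**2 (J(E, j) = (E*j)*j - 4 = E*j**2 - 4 = -4 + E*j**2)
Z(y) = 1
1/(-6881 + Z(5*(-5 + J(0, -2)))) = 1/(-6881 + 1) = 1/(-6880) = -1/6880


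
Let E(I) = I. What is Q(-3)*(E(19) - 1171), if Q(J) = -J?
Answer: -3456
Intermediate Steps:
Q(-3)*(E(19) - 1171) = (-1*(-3))*(19 - 1171) = 3*(-1152) = -3456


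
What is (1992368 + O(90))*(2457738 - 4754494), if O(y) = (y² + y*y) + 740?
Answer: -4614890204848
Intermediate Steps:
O(y) = 740 + 2*y² (O(y) = (y² + y²) + 740 = 2*y² + 740 = 740 + 2*y²)
(1992368 + O(90))*(2457738 - 4754494) = (1992368 + (740 + 2*90²))*(2457738 - 4754494) = (1992368 + (740 + 2*8100))*(-2296756) = (1992368 + (740 + 16200))*(-2296756) = (1992368 + 16940)*(-2296756) = 2009308*(-2296756) = -4614890204848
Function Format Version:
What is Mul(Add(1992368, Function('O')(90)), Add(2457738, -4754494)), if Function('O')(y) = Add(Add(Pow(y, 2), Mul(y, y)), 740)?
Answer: -4614890204848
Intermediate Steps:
Function('O')(y) = Add(740, Mul(2, Pow(y, 2))) (Function('O')(y) = Add(Add(Pow(y, 2), Pow(y, 2)), 740) = Add(Mul(2, Pow(y, 2)), 740) = Add(740, Mul(2, Pow(y, 2))))
Mul(Add(1992368, Function('O')(90)), Add(2457738, -4754494)) = Mul(Add(1992368, Add(740, Mul(2, Pow(90, 2)))), Add(2457738, -4754494)) = Mul(Add(1992368, Add(740, Mul(2, 8100))), -2296756) = Mul(Add(1992368, Add(740, 16200)), -2296756) = Mul(Add(1992368, 16940), -2296756) = Mul(2009308, -2296756) = -4614890204848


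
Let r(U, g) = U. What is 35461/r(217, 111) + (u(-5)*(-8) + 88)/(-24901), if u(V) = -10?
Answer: 882977905/5403517 ≈ 163.41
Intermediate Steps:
35461/r(217, 111) + (u(-5)*(-8) + 88)/(-24901) = 35461/217 + (-10*(-8) + 88)/(-24901) = 35461*(1/217) + (80 + 88)*(-1/24901) = 35461/217 + 168*(-1/24901) = 35461/217 - 168/24901 = 882977905/5403517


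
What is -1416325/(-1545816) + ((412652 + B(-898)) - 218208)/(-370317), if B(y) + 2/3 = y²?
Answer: -1022636596399/572441943672 ≈ -1.7864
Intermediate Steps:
B(y) = -⅔ + y²
-1416325/(-1545816) + ((412652 + B(-898)) - 218208)/(-370317) = -1416325/(-1545816) + ((412652 + (-⅔ + (-898)²)) - 218208)/(-370317) = -1416325*(-1/1545816) + ((412652 + (-⅔ + 806404)) - 218208)*(-1/370317) = 1416325/1545816 + ((412652 + 2419210/3) - 218208)*(-1/370317) = 1416325/1545816 + (3657166/3 - 218208)*(-1/370317) = 1416325/1545816 + (3002542/3)*(-1/370317) = 1416325/1545816 - 3002542/1110951 = -1022636596399/572441943672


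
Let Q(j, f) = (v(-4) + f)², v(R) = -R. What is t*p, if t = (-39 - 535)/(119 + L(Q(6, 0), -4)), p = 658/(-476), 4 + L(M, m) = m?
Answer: 13489/1887 ≈ 7.1484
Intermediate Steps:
Q(j, f) = (4 + f)² (Q(j, f) = (-1*(-4) + f)² = (4 + f)²)
L(M, m) = -4 + m
p = -47/34 (p = 658*(-1/476) = -47/34 ≈ -1.3824)
t = -574/111 (t = (-39 - 535)/(119 + (-4 - 4)) = -574/(119 - 8) = -574/111 ≈ -5.1712)
t*p = -574/111*(-47/34) = 13489/1887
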